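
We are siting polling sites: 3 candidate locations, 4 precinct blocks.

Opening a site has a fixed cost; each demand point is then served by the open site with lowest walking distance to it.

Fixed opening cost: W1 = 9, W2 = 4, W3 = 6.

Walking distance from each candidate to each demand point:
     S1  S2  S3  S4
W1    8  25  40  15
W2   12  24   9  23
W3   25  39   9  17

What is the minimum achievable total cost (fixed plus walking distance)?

69

Open {W1, W2}: assign each demand point to its cheapest open site.
  S1→W1 8, S2→W2 24, S3→W2 9, S4→W1 15
  walking distance 56, fixed 13 → total 69.
Compare {W2}: walking distance 68 + fixed 4 = 72.
Compare {W1, W3}: walking distance 57 + fixed 15 = 72.
Compare {W2, W3}: walking distance 62 + fixed 10 = 72.
All other subsets cost ≥ 72. Minimum total cost: 69.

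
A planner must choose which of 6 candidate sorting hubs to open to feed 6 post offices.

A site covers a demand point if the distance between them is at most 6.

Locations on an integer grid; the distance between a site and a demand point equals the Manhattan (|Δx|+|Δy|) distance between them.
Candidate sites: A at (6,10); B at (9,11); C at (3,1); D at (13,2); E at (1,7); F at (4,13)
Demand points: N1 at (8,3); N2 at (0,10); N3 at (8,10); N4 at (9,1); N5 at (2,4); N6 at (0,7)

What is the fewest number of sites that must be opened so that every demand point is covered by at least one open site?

Coverage sets (demand points within 6 of each site):
  A: {N2, N3}
  B: {N3}
  C: {N4, N5}
  D: {N1, N4}
  E: {N2, N5, N6}
  F: {}
No 2 sites suffice: every size-2 union leaves at least one demand point uncovered.
But {A, D, E} covers everything, so the minimum is 3.

3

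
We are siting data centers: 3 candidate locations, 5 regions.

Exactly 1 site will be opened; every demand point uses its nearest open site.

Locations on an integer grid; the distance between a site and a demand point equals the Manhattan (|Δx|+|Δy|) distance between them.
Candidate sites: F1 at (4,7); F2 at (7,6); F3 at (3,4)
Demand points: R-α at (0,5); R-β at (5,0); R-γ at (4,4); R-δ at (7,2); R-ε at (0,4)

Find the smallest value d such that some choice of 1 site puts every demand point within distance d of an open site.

6

Open {F3}.
  Farthest demand point is R-β at distance 6 (to F3); all others are ≤ 6.
With {F1} the worst case is 8.
With {F2} the worst case is 9.
No size-1 selection achieves below 6.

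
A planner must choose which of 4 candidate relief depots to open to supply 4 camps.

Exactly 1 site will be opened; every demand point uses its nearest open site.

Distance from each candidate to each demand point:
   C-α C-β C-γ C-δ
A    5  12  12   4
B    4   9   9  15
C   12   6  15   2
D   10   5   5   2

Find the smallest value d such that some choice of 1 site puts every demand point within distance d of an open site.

10

Open {D}.
  Farthest demand point is C-α at distance 10 (to D); all others are ≤ 10.
With {A} the worst case is 12.
With {B} the worst case is 15.
No size-1 selection achieves below 10.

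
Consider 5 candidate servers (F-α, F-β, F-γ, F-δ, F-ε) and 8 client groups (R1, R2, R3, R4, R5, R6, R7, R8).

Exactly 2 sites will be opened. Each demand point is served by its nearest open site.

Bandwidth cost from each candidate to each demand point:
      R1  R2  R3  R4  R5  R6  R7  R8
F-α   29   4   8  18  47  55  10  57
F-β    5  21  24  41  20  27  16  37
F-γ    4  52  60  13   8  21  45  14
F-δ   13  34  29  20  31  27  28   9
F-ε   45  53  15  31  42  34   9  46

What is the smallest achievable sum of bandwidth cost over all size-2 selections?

Open {F-α, F-γ}.
  R1→F-γ 4, R2→F-α 4, R3→F-α 8, R4→F-γ 13, R5→F-γ 8, R6→F-γ 21, R7→F-α 10, R8→F-γ 14  ⇒ total 82.
Compare {F-α, F-δ}: total 120.
Compare {F-β, F-γ}: total 121.
No size-2 selection does better; minimum is 82.

82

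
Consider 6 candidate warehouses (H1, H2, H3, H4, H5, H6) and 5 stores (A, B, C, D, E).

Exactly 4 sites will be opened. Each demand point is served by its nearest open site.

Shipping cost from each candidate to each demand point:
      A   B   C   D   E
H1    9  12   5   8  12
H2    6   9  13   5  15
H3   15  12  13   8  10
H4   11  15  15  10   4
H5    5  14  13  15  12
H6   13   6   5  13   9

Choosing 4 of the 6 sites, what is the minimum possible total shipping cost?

25

Open {H2, H4, H5, H6}.
  A→H5 5, B→H6 6, C→H6 5, D→H2 5, E→H4 4  ⇒ total 25.
Compare {H1, H2, H4, H6}: total 26.
Compare {H2, H3, H4, H6}: total 26.
No size-4 selection does better; minimum is 25.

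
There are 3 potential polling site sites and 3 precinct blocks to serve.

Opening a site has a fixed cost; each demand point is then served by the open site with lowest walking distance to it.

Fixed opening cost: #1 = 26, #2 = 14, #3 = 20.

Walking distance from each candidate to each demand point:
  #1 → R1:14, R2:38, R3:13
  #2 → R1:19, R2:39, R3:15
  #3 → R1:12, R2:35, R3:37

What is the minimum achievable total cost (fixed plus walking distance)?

Open {#2}: assign each demand point to its cheapest open site.
  R1→#2 19, R2→#2 39, R3→#2 15
  walking distance 73, fixed 14 → total 87.
Compare {#1}: walking distance 65 + fixed 26 = 91.
Compare {#2, #3}: walking distance 62 + fixed 34 = 96.
Compare {#3}: walking distance 84 + fixed 20 = 104.
All other subsets cost ≥ 91. Minimum total cost: 87.

87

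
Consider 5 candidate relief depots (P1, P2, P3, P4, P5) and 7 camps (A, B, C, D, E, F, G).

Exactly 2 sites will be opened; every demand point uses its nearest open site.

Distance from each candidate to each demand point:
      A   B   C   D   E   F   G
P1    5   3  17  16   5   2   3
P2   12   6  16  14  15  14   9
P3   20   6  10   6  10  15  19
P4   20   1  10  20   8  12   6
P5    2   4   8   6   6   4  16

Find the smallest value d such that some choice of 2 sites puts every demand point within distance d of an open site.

Open {P1, P5}.
  Farthest demand point is C at distance 8 (to P5); all others are ≤ 8.
With {P4, P5} the worst case is 8.
With {P2, P5} the worst case is 9.
No size-2 selection achieves below 8.

8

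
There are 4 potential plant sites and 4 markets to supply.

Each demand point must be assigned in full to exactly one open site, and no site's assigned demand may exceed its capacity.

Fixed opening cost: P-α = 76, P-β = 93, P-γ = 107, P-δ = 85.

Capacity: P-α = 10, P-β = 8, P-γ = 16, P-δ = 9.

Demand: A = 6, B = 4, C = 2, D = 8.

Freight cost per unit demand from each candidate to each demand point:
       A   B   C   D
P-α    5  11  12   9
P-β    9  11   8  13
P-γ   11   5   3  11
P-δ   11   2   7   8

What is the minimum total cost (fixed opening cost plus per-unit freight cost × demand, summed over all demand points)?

Open {P-α, P-γ}; cheapest assignment that respects the capacities:
  P-α (cap 10, load 6): A — cost 6×5 = 30
  P-γ (cap 16, load 14): B, C, D — cost 4×5 + 2×3 + 8×11 = 114
  Shipping 144, fixed 183 → total 327.
  Any other capacity-feasible assignment to {P-α, P-γ} ships for at least 144.
Compare {P-γ, P-δ}: its best feasible assignment gives total 348.
Compare {P-β, P-γ}: its best feasible assignment gives total 368.
Every other set of open sites that can feasibly serve all demand totals ≥ 348 even under its best assignment. Minimum: 327.

327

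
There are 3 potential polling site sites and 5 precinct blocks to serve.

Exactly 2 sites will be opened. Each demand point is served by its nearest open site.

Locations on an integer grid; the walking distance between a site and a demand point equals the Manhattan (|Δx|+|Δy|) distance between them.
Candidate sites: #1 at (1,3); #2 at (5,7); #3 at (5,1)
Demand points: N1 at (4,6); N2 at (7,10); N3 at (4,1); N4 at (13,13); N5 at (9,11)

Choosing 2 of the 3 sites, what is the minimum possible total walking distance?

Open {#2, #3}.
  N1→#2 2, N2→#2 5, N3→#3 1, N4→#2 14, N5→#2 8  ⇒ total 30.
Compare {#1, #2}: total 34.
Compare {#1, #3}: total 52.

30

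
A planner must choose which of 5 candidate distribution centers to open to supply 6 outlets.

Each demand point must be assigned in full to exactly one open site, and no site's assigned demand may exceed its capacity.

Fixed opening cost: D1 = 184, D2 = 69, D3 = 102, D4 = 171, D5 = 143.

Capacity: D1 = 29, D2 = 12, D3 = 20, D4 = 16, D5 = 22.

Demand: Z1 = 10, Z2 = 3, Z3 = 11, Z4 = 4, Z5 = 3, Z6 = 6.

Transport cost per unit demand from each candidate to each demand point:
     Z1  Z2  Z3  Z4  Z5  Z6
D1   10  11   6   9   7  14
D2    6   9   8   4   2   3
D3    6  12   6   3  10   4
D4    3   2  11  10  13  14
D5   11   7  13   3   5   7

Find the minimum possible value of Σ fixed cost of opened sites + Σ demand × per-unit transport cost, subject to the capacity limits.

Open {D2, D3, D4}; cheapest assignment that respects the capacities:
  D2 (cap 12, load 9): Z5, Z6 — cost 3×2 + 6×3 = 24
  D3 (cap 20, load 15): Z3, Z4 — cost 11×6 + 4×3 = 78
  D4 (cap 16, load 13): Z1, Z2 — cost 10×3 + 3×2 = 36
  Shipping 138, fixed 342 → total 480.
  Any other capacity-feasible assignment to {D2, D3, D4} ships for at least 138.
Compare {D3, D5}: its best feasible assignment gives total 493.
Compare {D1, D3}: its best feasible assignment gives total 502.
Every other set of open sites that can feasibly serve all demand totals ≥ 493 even under its best assignment. Minimum: 480.

480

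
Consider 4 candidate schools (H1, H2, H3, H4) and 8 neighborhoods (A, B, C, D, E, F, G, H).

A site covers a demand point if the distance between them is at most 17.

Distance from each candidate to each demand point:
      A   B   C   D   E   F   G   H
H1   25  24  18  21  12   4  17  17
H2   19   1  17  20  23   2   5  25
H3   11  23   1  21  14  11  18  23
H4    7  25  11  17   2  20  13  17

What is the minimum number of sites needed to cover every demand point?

Coverage sets (demand points within 17 of each site):
  H1: {E, F, G, H}
  H2: {B, C, F, G}
  H3: {A, C, E, F}
  H4: {A, C, D, E, G, H}
No single site covers all 8 demand points.
But {H2, H4} covers everything, so the minimum is 2.

2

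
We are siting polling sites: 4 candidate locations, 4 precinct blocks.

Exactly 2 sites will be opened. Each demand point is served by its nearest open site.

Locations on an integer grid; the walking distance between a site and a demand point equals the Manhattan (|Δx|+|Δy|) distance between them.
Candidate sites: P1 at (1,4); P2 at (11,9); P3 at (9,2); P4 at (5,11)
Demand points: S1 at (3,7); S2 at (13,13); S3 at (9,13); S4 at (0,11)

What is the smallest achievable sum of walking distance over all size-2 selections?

Open {P2, P4}.
  S1→P4 6, S2→P2 6, S3→P2 6, S4→P4 5  ⇒ total 23.
Compare {P1, P2}: total 25.
Compare {P1, P4}: total 26.
No size-2 selection does better; minimum is 23.

23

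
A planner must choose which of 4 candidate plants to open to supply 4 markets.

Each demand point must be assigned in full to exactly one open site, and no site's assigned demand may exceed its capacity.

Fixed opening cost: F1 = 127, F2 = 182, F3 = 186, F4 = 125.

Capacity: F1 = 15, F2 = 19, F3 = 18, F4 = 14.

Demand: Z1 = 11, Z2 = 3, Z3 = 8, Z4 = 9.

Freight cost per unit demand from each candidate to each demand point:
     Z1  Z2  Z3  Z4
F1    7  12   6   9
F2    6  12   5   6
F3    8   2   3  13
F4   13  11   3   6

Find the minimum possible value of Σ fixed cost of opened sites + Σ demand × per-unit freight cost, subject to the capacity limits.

Open {F2, F4}; cheapest assignment that respects the capacities:
  F2 (cap 19, load 19): Z1, Z3 — cost 11×6 + 8×5 = 106
  F4 (cap 14, load 12): Z2, Z4 — cost 3×11 + 9×6 = 87
  Shipping 193, fixed 307 → total 500.
  Any other capacity-feasible assignment to {F2, F4} ships for at least 193.
Compare {F1, F2}: its best feasible assignment gives total 516.
Compare {F2, F3}: its best feasible assignment gives total 556.
Every other set of open sites that can feasibly serve all demand totals ≥ 516 even under its best assignment. Minimum: 500.

500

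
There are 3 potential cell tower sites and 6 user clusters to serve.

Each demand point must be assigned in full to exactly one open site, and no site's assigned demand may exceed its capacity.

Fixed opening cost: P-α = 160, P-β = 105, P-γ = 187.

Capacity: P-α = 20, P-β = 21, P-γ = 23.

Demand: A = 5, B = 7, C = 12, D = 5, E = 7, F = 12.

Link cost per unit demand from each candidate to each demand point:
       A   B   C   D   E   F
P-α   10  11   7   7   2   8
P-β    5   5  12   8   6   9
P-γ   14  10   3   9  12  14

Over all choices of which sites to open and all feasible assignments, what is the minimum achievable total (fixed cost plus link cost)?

Open {P-α, P-β, P-γ}; cheapest assignment that respects the capacities:
  P-α (cap 20, load 19): E, F — cost 7×2 + 12×8 = 110
  P-β (cap 21, load 17): A, B, D — cost 5×5 + 7×5 + 5×8 = 100
  P-γ (cap 23, load 12): C — cost 12×3 = 36
  Shipping 246, fixed 452 → total 698.
  Any other capacity-feasible assignment to {P-α, P-β, P-γ} ships for at least 246.
Total demand is 48 and no other set of sites has combined capacity ≥ 48, so {P-α, P-β, P-γ} is the only feasible choice of open sites. Minimum: 698.

698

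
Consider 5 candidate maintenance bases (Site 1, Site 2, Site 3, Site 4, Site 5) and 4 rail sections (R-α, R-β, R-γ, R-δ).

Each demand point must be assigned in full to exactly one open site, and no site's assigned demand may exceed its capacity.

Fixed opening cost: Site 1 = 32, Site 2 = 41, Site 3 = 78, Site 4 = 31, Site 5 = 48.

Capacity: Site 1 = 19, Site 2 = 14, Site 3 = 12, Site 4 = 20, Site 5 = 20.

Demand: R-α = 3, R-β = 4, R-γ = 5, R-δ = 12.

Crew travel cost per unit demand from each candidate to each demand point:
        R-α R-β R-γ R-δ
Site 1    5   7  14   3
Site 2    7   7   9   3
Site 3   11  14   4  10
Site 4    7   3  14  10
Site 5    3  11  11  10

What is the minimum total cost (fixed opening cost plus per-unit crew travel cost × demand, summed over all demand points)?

196

Open {Site 1, Site 4}; cheapest assignment that respects the capacities:
  Site 1 (cap 19, load 15): R-α, R-δ — cost 3×5 + 12×3 = 51
  Site 4 (cap 20, load 9): R-β, R-γ — cost 4×3 + 5×14 = 82
  Shipping 133, fixed 63 → total 196.
  Any other capacity-feasible assignment to {Site 1, Site 4} ships for at least 133.
Compare {Site 1, Site 2}: its best feasible assignment gives total 197.
Compare {Site 1, Site 5}: its best feasible assignment gives total 208.
Every other set of open sites that can feasibly serve all demand totals ≥ 197 even under its best assignment. Minimum: 196.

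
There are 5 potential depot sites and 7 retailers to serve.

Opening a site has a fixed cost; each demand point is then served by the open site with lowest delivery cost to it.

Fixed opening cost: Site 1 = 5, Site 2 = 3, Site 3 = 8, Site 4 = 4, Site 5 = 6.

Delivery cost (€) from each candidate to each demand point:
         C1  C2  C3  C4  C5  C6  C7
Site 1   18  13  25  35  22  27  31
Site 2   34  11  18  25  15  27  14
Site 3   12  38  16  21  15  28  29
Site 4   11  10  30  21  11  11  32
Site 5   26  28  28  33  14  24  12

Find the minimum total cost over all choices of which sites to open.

103

Open {Site 2, Site 4}: assign each demand point to its cheapest open site.
  C1→Site 4 11, C2→Site 4 10, C3→Site 2 18, C4→Site 4 21, C5→Site 4 11, C6→Site 4 11, C7→Site 2 14
  delivery cost 96, fixed 7 → total 103.
Compare {Site 2, Site 4, Site 5}: delivery cost 94 + fixed 13 = 107.
Compare {Site 1, Site 2, Site 4}: delivery cost 96 + fixed 12 = 108.
Compare {Site 2, Site 3, Site 4}: delivery cost 94 + fixed 15 = 109.
All other subsets cost ≥ 107. Minimum total cost: 103.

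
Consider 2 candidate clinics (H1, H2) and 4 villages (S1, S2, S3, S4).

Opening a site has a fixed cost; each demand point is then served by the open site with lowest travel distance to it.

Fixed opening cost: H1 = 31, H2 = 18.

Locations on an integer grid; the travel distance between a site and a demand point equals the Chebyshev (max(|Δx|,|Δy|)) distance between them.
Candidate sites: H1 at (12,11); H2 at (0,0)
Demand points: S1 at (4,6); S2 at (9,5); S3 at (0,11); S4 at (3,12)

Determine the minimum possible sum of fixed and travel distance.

56

Open {H2}: assign each demand point to its cheapest open site.
  S1→H2 6, S2→H2 9, S3→H2 11, S4→H2 12
  travel distance 38, fixed 18 → total 56.
Compare {H1}: travel distance 35 + fixed 31 = 66.
Compare {H1, H2}: travel distance 32 + fixed 49 = 81.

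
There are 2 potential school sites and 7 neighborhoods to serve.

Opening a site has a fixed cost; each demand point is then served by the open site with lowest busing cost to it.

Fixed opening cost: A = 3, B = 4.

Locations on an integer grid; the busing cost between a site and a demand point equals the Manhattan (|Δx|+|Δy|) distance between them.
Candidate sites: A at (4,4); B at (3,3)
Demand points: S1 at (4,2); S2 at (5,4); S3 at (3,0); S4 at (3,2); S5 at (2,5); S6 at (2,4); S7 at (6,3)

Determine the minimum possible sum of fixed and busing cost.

Open {B}: assign each demand point to its cheapest open site.
  S1→B 2, S2→B 3, S3→B 3, S4→B 1, S5→B 3, S6→B 2, S7→B 3
  busing cost 17, fixed 4 → total 21.
Compare {A}: busing cost 19 + fixed 3 = 22.
Compare {A, B}: busing cost 15 + fixed 7 = 22.

21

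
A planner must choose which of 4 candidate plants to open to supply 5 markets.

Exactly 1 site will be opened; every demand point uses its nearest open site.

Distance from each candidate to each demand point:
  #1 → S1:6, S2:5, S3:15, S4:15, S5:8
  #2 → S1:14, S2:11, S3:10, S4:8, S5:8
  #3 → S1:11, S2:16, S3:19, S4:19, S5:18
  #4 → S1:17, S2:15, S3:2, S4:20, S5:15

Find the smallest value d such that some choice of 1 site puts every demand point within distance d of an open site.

Open {#2}.
  Farthest demand point is S1 at distance 14 (to #2); all others are ≤ 14.
With {#1} the worst case is 15.
With {#3} the worst case is 19.
No size-1 selection achieves below 14.

14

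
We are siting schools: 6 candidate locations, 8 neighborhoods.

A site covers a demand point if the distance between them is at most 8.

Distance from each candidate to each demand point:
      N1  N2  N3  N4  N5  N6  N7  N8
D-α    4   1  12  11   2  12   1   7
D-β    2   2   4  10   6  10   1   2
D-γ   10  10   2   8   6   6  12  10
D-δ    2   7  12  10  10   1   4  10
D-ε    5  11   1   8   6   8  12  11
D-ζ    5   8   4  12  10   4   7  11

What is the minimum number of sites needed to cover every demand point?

Coverage sets (demand points within 8 of each site):
  D-α: {N1, N2, N5, N7, N8}
  D-β: {N1, N2, N3, N5, N7, N8}
  D-γ: {N3, N4, N5, N6}
  D-δ: {N1, N2, N6, N7}
  D-ε: {N1, N3, N4, N5, N6}
  D-ζ: {N1, N2, N3, N6, N7}
No single site covers all 8 demand points.
But {D-α, D-γ} covers everything, so the minimum is 2.

2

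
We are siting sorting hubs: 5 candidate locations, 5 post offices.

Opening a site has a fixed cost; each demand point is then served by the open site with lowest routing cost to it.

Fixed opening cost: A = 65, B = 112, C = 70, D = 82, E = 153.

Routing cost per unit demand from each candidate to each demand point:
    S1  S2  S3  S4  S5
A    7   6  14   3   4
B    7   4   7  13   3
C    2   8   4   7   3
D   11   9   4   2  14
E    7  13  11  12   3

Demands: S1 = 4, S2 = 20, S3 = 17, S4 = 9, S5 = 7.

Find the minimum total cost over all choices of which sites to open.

Open {A, C}: assign each demand point to its cheapest open site.
  S1→C 4×2=8, S2→A 20×6=120, S3→C 17×4=68, S4→A 9×3=27, S5→C 7×3=21
  routing cost 244, fixed 135 → total 379.
Compare {C}: routing cost 320 + fixed 70 = 390.
Compare {A, D}: routing cost 262 + fixed 147 = 409.
Compare {B, D}: routing cost 215 + fixed 194 = 409.
All other subsets cost ≥ 390. Minimum total cost: 379.

379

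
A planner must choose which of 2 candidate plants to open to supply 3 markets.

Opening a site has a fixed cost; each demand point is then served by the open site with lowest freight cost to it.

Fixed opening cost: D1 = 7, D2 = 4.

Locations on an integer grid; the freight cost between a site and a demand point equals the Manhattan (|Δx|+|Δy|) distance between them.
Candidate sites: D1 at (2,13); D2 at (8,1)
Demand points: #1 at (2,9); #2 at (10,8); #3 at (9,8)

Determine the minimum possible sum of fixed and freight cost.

Open {D1, D2}: assign each demand point to its cheapest open site.
  #1→D1 4, #2→D2 9, #3→D2 8
  freight cost 21, fixed 11 → total 32.
Compare {D2}: freight cost 31 + fixed 4 = 35.
Compare {D1}: freight cost 29 + fixed 7 = 36.

32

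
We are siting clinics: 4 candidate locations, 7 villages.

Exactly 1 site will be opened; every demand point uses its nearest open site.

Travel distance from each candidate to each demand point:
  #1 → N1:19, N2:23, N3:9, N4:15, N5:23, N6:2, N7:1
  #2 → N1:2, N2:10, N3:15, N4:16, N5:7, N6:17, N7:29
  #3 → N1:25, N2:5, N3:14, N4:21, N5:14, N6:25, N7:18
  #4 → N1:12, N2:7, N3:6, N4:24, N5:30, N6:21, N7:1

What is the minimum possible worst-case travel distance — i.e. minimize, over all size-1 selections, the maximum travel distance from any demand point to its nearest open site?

23

Open {#1}.
  Farthest demand point is N2 at travel distance 23 (to #1); all others are ≤ 23.
With {#3} the worst case is 25.
With {#2} the worst case is 29.
No size-1 selection achieves below 23.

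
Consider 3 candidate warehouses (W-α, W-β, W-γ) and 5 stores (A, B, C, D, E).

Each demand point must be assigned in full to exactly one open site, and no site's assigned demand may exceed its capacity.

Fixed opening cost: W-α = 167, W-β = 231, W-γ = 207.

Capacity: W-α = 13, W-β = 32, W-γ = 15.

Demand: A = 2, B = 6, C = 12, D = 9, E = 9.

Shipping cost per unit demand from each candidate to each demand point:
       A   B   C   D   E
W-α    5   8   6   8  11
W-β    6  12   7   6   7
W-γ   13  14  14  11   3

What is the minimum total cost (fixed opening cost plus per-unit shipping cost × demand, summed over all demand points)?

657

Open {W-α, W-β}; cheapest assignment that respects the capacities:
  W-α (cap 13, load 8): A, B — cost 2×5 + 6×8 = 58
  W-β (cap 32, load 30): C, D, E — cost 12×7 + 9×6 + 9×7 = 201
  Shipping 259, fixed 398 → total 657.
  Any other capacity-feasible assignment to {W-α, W-β} ships for at least 259.
Compare {W-β, W-γ}: its best feasible assignment gives total 687.
Compare {W-α, W-β, W-γ}: its best feasible assignment gives total 828.
Every other set of open sites that can feasibly serve all demand totals ≥ 687 even under its best assignment. Minimum: 657.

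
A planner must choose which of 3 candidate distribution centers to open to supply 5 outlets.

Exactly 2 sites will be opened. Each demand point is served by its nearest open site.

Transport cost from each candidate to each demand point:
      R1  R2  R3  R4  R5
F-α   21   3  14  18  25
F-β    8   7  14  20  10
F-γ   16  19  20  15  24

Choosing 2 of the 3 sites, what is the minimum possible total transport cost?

Open {F-α, F-β}.
  R1→F-β 8, R2→F-α 3, R3→F-α 14, R4→F-α 18, R5→F-β 10  ⇒ total 53.
Compare {F-β, F-γ}: total 54.
Compare {F-α, F-γ}: total 72.

53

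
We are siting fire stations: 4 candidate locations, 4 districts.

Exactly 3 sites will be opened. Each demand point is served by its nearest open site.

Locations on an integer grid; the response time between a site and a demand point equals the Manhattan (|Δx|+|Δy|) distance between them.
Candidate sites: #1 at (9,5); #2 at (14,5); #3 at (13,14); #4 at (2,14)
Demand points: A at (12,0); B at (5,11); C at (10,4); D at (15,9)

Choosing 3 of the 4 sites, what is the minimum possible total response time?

Open {#1, #2, #4}.
  A→#2 7, B→#4 6, C→#1 2, D→#2 5  ⇒ total 20.
Compare {#1, #3, #4}: total 23.
Compare {#2, #3, #4}: total 23.
No size-3 selection does better; minimum is 20.

20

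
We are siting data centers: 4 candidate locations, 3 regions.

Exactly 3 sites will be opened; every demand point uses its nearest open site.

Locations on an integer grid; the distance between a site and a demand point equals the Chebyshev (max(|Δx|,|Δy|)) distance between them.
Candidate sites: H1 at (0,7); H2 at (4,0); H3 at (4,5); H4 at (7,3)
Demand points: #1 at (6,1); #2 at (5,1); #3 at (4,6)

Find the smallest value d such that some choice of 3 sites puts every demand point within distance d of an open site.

2

Open {H1, H2, H3}.
  Farthest demand point is #1 at distance 2 (to H2); all others are ≤ 2.
With {H1, H3, H4} the worst case is 2.
With {H2, H3, H4} the worst case is 2.
No size-3 selection achieves below 2.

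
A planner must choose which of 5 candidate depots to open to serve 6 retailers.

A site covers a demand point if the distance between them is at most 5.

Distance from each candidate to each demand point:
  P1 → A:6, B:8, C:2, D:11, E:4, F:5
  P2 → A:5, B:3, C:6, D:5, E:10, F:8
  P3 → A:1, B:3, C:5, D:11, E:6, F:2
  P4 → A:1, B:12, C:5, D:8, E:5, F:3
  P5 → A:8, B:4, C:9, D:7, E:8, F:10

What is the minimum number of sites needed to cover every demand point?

2

Coverage sets (demand points within 5 of each site):
  P1: {C, E, F}
  P2: {A, B, D}
  P3: {A, B, C, F}
  P4: {A, C, E, F}
  P5: {B}
No single site covers all 6 demand points.
But {P1, P2} covers everything, so the minimum is 2.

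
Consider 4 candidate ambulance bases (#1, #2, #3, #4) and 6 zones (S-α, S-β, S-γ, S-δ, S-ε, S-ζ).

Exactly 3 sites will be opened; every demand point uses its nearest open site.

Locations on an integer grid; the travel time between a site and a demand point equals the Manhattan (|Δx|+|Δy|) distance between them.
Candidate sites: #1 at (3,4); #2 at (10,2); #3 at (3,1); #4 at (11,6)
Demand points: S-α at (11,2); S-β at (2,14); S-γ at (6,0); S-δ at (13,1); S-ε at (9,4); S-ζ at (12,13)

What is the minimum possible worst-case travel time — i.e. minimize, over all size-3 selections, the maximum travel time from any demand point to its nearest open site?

11

Open {#1, #2, #4}.
  Farthest demand point is S-β at travel time 11 (to #1); all others are ≤ 11.
With {#1, #3, #4} the worst case is 11.
With {#1, #2, #3} the worst case is 13.
No size-3 selection achieves below 11.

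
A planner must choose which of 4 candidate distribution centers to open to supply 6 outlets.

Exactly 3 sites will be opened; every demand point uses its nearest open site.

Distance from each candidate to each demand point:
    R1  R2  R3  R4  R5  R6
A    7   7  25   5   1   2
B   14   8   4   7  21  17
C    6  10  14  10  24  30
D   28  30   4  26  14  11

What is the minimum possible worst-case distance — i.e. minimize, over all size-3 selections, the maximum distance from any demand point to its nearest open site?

7

Open {A, B, C}.
  Farthest demand point is R2 at distance 7 (to A); all others are ≤ 7.
With {A, B, D} the worst case is 7.
With {A, C, D} the worst case is 7.
No size-3 selection achieves below 7.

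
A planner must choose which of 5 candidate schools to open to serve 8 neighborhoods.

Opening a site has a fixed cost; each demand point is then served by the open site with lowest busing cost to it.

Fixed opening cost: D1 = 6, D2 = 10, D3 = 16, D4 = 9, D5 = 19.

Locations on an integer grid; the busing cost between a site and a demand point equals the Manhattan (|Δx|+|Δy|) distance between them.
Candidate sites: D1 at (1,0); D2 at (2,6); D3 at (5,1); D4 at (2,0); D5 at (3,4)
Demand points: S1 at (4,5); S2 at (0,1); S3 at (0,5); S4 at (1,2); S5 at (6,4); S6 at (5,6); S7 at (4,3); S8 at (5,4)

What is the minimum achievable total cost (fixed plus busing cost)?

Open {D1, D2}: assign each demand point to its cheapest open site.
  S1→D2 3, S2→D1 2, S3→D2 3, S4→D1 2, S5→D2 6, S6→D2 3, S7→D2 5, S8→D2 5
  busing cost 29, fixed 16 → total 45.
Compare {D5}: busing cost 27 + fixed 19 = 46.
Compare {D1, D5}: busing cost 21 + fixed 25 = 46.
Compare {D2}: busing cost 37 + fixed 10 = 47.
All other subsets cost ≥ 46. Minimum total cost: 45.

45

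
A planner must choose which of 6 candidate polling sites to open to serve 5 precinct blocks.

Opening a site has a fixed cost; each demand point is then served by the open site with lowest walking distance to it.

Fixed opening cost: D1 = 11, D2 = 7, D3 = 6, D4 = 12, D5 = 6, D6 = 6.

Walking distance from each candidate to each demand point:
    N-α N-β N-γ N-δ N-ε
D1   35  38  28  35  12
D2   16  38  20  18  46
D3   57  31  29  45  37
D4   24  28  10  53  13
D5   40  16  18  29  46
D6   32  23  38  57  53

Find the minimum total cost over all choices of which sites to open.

98

Open {D2, D4, D5}: assign each demand point to its cheapest open site.
  N-α→D2 16, N-β→D5 16, N-γ→D4 10, N-δ→D2 18, N-ε→D4 13
  walking distance 73, fixed 25 → total 98.
Compare {D2, D4}: walking distance 85 + fixed 19 = 104.
Compare {D1, D2, D5}: walking distance 80 + fixed 24 = 104.
Compare {D2, D3, D4, D5}: walking distance 73 + fixed 31 = 104.
All other subsets cost ≥ 104. Minimum total cost: 98.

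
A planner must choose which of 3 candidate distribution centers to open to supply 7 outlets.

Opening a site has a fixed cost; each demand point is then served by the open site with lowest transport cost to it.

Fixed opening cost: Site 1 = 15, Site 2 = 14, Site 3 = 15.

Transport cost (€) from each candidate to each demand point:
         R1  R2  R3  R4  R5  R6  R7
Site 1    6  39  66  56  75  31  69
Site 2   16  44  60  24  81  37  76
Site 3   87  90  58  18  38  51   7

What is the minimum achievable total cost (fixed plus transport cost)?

Open {Site 1, Site 3}: assign each demand point to its cheapest open site.
  R1→Site 1 6, R2→Site 1 39, R3→Site 3 58, R4→Site 3 18, R5→Site 3 38, R6→Site 1 31, R7→Site 3 7
  transport cost 197, fixed 30 → total 227.
Compare {Site 1, Site 2, Site 3}: transport cost 197 + fixed 44 = 241.
Compare {Site 2, Site 3}: transport cost 218 + fixed 29 = 247.
Compare {Site 1, Site 2}: transport cost 304 + fixed 29 = 333.
All other subsets cost ≥ 241. Minimum total cost: 227.

227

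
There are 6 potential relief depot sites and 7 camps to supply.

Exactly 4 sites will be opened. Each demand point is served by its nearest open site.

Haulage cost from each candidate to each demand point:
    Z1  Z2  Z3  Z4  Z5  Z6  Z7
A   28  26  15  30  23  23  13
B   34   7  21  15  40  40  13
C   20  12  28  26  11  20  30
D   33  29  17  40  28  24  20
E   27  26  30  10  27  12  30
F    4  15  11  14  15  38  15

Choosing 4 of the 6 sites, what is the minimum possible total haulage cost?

68

Open {B, C, E, F}.
  Z1→F 4, Z2→B 7, Z3→F 11, Z4→E 10, Z5→C 11, Z6→E 12, Z7→B 13  ⇒ total 68.
Compare {A, B, E, F}: total 72.
Compare {B, D, E, F}: total 72.
No size-4 selection does better; minimum is 68.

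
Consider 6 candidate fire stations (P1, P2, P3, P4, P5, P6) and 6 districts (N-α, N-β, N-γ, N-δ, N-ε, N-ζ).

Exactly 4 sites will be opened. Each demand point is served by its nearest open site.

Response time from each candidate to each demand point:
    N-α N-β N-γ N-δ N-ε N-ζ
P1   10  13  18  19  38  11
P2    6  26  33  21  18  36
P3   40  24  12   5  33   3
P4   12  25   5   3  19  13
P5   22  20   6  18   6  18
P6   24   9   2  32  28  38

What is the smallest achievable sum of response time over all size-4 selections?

Open {P2, P3, P5, P6}.
  N-α→P2 6, N-β→P6 9, N-γ→P6 2, N-δ→P3 5, N-ε→P5 6, N-ζ→P3 3  ⇒ total 31.
Compare {P1, P3, P5, P6}: total 35.
Compare {P3, P4, P5, P6}: total 35.
No size-4 selection does better; minimum is 31.

31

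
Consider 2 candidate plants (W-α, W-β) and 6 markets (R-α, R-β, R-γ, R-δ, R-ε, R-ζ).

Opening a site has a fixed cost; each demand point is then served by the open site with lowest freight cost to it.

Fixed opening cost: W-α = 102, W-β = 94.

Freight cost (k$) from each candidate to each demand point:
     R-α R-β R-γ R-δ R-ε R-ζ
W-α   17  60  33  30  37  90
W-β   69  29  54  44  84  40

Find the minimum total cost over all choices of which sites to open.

Open {W-α}: assign each demand point to its cheapest open site.
  R-α→W-α 17, R-β→W-α 60, R-γ→W-α 33, R-δ→W-α 30, R-ε→W-α 37, R-ζ→W-α 90
  freight cost 267, fixed 102 → total 369.
Compare {W-α, W-β}: freight cost 186 + fixed 196 = 382.
Compare {W-β}: freight cost 320 + fixed 94 = 414.

369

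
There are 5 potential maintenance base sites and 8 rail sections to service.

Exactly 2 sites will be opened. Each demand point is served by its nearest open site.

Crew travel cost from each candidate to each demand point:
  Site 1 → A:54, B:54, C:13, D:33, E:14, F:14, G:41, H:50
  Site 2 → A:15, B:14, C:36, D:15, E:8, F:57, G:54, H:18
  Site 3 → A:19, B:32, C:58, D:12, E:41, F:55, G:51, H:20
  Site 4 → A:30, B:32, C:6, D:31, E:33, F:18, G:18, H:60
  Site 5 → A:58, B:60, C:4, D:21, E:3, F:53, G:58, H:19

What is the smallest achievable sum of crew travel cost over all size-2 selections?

Open {Site 2, Site 4}.
  A→Site 2 15, B→Site 2 14, C→Site 4 6, D→Site 2 15, E→Site 2 8, F→Site 4 18, G→Site 4 18, H→Site 2 18  ⇒ total 112.
Compare {Site 1, Site 2}: total 138.
Compare {Site 4, Site 5}: total 145.
No size-2 selection does better; minimum is 112.

112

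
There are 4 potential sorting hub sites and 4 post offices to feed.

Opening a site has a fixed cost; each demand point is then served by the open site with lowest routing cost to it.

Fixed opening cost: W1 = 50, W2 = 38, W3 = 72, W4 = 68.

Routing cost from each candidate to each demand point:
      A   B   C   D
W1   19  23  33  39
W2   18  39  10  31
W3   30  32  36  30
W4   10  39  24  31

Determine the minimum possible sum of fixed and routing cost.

Open {W2}: assign each demand point to its cheapest open site.
  A→W2 18, B→W2 39, C→W2 10, D→W2 31
  routing cost 98, fixed 38 → total 136.
Compare {W1}: routing cost 114 + fixed 50 = 164.
Compare {W1, W2}: routing cost 82 + fixed 88 = 170.
Compare {W4}: routing cost 104 + fixed 68 = 172.
All other subsets cost ≥ 164. Minimum total cost: 136.

136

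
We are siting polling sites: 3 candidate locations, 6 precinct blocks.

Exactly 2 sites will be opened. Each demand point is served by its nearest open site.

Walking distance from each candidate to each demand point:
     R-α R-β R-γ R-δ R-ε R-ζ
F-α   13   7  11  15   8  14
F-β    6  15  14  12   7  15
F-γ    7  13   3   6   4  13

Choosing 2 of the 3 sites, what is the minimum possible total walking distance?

Open {F-α, F-γ}.
  R-α→F-γ 7, R-β→F-α 7, R-γ→F-γ 3, R-δ→F-γ 6, R-ε→F-γ 4, R-ζ→F-γ 13  ⇒ total 40.
Compare {F-β, F-γ}: total 45.
Compare {F-α, F-β}: total 57.

40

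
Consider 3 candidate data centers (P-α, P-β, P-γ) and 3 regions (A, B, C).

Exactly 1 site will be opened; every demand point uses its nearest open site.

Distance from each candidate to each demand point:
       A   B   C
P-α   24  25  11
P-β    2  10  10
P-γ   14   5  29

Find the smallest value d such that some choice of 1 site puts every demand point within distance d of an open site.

10

Open {P-β}.
  Farthest demand point is B at distance 10 (to P-β); all others are ≤ 10.
With {P-α} the worst case is 25.
With {P-γ} the worst case is 29.
No size-1 selection achieves below 10.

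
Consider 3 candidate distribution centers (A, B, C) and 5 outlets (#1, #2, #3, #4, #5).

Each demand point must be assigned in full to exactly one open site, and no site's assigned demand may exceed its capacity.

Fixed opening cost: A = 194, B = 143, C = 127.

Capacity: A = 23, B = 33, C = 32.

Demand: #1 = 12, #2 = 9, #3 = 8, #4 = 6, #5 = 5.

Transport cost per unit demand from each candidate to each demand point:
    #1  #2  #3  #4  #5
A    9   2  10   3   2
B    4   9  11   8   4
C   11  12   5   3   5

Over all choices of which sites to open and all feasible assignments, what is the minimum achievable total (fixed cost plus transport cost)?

477

Open {B, C}; cheapest assignment that respects the capacities:
  B (cap 33, load 26): #1, #2, #5 — cost 12×4 + 9×9 + 5×4 = 149
  C (cap 32, load 14): #3, #4 — cost 8×5 + 6×3 = 58
  Shipping 207, fixed 270 → total 477.
  Any other capacity-feasible assignment to {B, C} ships for at least 207.
Compare {A, B}: its best feasible assignment gives total 519.
Compare {A, C}: its best feasible assignment gives total 530.
Every other set of open sites that can feasibly serve all demand totals ≥ 519 even under its best assignment. Minimum: 477.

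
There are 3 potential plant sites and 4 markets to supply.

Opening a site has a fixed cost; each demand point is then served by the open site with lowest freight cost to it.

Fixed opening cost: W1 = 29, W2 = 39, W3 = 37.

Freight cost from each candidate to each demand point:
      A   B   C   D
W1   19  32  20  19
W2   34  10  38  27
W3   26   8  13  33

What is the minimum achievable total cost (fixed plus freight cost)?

117

Open {W3}: assign each demand point to its cheapest open site.
  A→W3 26, B→W3 8, C→W3 13, D→W3 33
  freight cost 80, fixed 37 → total 117.
Compare {W1}: freight cost 90 + fixed 29 = 119.
Compare {W1, W3}: freight cost 59 + fixed 66 = 125.
Compare {W1, W2}: freight cost 68 + fixed 68 = 136.
All other subsets cost ≥ 119. Minimum total cost: 117.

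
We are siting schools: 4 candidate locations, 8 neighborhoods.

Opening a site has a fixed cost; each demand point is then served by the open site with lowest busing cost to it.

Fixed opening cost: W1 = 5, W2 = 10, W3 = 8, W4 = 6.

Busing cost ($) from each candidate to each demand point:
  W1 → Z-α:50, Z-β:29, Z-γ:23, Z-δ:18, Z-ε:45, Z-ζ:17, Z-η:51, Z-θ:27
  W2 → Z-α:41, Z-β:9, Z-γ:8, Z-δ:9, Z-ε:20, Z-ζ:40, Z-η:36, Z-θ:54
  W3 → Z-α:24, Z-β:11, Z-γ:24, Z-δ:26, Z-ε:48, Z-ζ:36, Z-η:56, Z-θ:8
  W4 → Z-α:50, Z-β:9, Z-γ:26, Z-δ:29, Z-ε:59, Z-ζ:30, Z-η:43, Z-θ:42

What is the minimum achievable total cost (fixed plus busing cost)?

Open {W1, W2, W3}: assign each demand point to its cheapest open site.
  Z-α→W3 24, Z-β→W2 9, Z-γ→W2 8, Z-δ→W2 9, Z-ε→W2 20, Z-ζ→W1 17, Z-η→W2 36, Z-θ→W3 8
  busing cost 131, fixed 23 → total 154.
Compare {W1, W2, W3, W4}: busing cost 131 + fixed 29 = 160.
Compare {W2, W3}: busing cost 150 + fixed 18 = 168.
Compare {W2, W3, W4}: busing cost 144 + fixed 24 = 168.
All other subsets cost ≥ 160. Minimum total cost: 154.

154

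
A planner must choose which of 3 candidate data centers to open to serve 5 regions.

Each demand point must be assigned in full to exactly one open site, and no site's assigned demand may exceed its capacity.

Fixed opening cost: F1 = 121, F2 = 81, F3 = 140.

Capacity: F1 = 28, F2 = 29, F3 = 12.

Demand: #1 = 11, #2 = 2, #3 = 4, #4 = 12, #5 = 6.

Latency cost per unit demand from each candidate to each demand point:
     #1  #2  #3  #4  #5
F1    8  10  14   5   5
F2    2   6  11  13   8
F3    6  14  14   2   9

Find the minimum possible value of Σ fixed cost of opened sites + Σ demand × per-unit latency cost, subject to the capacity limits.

370

Open {F1, F2}; cheapest assignment that respects the capacities:
  F1 (cap 28, load 18): #4, #5 — cost 12×5 + 6×5 = 90
  F2 (cap 29, load 17): #1, #2, #3 — cost 11×2 + 2×6 + 4×11 = 78
  Shipping 168, fixed 202 → total 370.
  Any other capacity-feasible assignment to {F1, F2} ships for at least 168.
Compare {F2, F3}: its best feasible assignment gives total 371.
Compare {F1, F2, F3}: its best feasible assignment gives total 474.
Every other set of open sites that can feasibly serve all demand totals ≥ 371 even under its best assignment. Minimum: 370.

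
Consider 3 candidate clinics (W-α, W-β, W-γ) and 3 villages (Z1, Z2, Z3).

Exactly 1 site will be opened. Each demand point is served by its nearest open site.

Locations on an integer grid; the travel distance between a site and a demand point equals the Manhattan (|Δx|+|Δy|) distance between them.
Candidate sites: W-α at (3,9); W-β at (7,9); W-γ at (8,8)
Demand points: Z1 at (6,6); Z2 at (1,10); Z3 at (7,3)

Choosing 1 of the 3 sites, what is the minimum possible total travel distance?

Open {W-β}.
  Z1→W-β 4, Z2→W-β 7, Z3→W-β 6  ⇒ total 17.
Compare {W-α}: total 19.
Compare {W-γ}: total 19.

17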